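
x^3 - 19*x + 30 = (x - 3)*(x - 2)*(x + 5)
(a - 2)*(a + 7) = a^2 + 5*a - 14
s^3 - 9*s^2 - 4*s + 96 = (s - 8)*(s - 4)*(s + 3)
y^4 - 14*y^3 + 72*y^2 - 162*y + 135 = (y - 5)*(y - 3)^3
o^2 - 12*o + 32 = (o - 8)*(o - 4)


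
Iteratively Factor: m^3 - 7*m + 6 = (m - 2)*(m^2 + 2*m - 3) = (m - 2)*(m + 3)*(m - 1)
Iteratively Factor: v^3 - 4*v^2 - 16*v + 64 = (v - 4)*(v^2 - 16) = (v - 4)*(v + 4)*(v - 4)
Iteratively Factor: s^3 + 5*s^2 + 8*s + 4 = (s + 2)*(s^2 + 3*s + 2) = (s + 1)*(s + 2)*(s + 2)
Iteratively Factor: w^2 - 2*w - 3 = (w + 1)*(w - 3)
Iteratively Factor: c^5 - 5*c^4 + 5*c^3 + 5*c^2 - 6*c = (c)*(c^4 - 5*c^3 + 5*c^2 + 5*c - 6) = c*(c - 2)*(c^3 - 3*c^2 - c + 3) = c*(c - 3)*(c - 2)*(c^2 - 1) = c*(c - 3)*(c - 2)*(c + 1)*(c - 1)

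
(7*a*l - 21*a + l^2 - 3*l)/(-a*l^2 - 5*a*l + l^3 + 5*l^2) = (-7*a*l + 21*a - l^2 + 3*l)/(l*(a*l + 5*a - l^2 - 5*l))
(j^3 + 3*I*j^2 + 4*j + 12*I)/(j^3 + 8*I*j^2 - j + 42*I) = (j + 2*I)/(j + 7*I)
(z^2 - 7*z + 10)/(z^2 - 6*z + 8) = (z - 5)/(z - 4)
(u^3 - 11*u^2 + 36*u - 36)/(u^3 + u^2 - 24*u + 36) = (u - 6)/(u + 6)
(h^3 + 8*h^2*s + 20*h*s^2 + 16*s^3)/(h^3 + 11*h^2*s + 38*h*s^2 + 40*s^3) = (h + 2*s)/(h + 5*s)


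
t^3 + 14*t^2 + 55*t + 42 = (t + 1)*(t + 6)*(t + 7)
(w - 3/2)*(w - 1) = w^2 - 5*w/2 + 3/2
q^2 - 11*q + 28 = (q - 7)*(q - 4)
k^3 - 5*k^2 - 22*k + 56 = (k - 7)*(k - 2)*(k + 4)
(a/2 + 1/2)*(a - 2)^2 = a^3/2 - 3*a^2/2 + 2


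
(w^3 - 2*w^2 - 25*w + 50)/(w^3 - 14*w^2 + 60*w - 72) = (w^2 - 25)/(w^2 - 12*w + 36)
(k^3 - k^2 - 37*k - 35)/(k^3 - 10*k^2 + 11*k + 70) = (k^2 + 6*k + 5)/(k^2 - 3*k - 10)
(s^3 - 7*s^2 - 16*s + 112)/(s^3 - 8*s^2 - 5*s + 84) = (s + 4)/(s + 3)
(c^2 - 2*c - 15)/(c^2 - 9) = (c - 5)/(c - 3)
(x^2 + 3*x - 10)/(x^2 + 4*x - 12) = (x + 5)/(x + 6)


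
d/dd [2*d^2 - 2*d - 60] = 4*d - 2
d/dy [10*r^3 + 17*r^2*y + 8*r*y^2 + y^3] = 17*r^2 + 16*r*y + 3*y^2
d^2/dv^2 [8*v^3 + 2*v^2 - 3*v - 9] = 48*v + 4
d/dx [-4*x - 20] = -4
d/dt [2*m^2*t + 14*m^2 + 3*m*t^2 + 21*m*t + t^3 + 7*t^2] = 2*m^2 + 6*m*t + 21*m + 3*t^2 + 14*t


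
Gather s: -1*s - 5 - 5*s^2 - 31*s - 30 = -5*s^2 - 32*s - 35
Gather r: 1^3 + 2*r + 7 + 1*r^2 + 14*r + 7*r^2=8*r^2 + 16*r + 8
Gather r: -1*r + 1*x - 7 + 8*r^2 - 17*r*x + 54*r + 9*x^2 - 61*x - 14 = 8*r^2 + r*(53 - 17*x) + 9*x^2 - 60*x - 21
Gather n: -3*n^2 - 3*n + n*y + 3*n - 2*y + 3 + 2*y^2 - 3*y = -3*n^2 + n*y + 2*y^2 - 5*y + 3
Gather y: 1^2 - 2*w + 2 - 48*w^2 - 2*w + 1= -48*w^2 - 4*w + 4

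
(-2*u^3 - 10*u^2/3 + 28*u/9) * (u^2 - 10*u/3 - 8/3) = -2*u^5 + 10*u^4/3 + 176*u^3/9 - 40*u^2/27 - 224*u/27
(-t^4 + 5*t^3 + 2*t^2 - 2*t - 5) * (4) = -4*t^4 + 20*t^3 + 8*t^2 - 8*t - 20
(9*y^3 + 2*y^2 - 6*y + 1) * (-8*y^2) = -72*y^5 - 16*y^4 + 48*y^3 - 8*y^2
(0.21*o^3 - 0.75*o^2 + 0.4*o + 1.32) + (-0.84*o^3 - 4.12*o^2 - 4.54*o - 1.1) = -0.63*o^3 - 4.87*o^2 - 4.14*o + 0.22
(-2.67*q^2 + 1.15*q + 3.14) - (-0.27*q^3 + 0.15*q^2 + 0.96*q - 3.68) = 0.27*q^3 - 2.82*q^2 + 0.19*q + 6.82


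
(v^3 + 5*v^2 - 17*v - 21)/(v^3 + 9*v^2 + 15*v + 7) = (v - 3)/(v + 1)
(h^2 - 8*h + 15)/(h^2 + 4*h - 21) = (h - 5)/(h + 7)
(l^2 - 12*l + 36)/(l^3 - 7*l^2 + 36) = (l - 6)/(l^2 - l - 6)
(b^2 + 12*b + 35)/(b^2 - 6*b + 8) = (b^2 + 12*b + 35)/(b^2 - 6*b + 8)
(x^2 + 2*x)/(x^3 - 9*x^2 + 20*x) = (x + 2)/(x^2 - 9*x + 20)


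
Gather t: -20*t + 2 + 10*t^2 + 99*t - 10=10*t^2 + 79*t - 8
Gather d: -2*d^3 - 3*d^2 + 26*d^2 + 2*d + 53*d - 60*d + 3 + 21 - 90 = -2*d^3 + 23*d^2 - 5*d - 66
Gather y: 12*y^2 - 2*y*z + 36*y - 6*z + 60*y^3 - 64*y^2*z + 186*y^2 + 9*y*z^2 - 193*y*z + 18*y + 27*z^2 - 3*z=60*y^3 + y^2*(198 - 64*z) + y*(9*z^2 - 195*z + 54) + 27*z^2 - 9*z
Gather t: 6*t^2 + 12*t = 6*t^2 + 12*t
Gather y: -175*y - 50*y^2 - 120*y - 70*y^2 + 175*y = -120*y^2 - 120*y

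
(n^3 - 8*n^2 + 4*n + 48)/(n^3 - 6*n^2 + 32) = (n - 6)/(n - 4)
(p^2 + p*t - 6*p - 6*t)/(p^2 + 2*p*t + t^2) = (p - 6)/(p + t)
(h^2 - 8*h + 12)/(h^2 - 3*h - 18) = (h - 2)/(h + 3)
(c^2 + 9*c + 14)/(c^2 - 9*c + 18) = (c^2 + 9*c + 14)/(c^2 - 9*c + 18)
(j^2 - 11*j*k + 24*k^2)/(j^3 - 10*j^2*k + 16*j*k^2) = (j - 3*k)/(j*(j - 2*k))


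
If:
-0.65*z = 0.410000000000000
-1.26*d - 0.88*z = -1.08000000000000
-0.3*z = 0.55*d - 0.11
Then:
No Solution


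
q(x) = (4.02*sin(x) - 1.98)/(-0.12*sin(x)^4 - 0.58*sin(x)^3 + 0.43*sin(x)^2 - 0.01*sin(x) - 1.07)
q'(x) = (4.02*sin(x) - 1.98)*(0.48*sin(x)^3*cos(x) + 1.74*sin(x)^2*cos(x) - 0.86*sin(x)*cos(x) + 0.01*cos(x))/(-0.12*sin(x)^4 - 0.58*sin(x)^3 + 0.43*sin(x)^2 - 0.01*sin(x) - 1.07)^2 + 4.02*cos(x)/(-0.12*sin(x)^4 - 0.58*sin(x)^3 + 0.43*sin(x)^2 - 0.01*sin(x) - 1.07)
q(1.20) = -1.40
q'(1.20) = -0.71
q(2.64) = 0.05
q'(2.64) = 3.37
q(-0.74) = 6.56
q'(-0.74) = -12.52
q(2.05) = -1.30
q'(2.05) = 1.05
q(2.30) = -0.91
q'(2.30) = 2.11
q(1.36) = -1.48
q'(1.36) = -0.34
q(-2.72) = 3.79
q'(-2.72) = 6.07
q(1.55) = -1.51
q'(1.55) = -0.03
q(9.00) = 0.31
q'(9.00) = 3.50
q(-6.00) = 0.81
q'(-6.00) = -3.60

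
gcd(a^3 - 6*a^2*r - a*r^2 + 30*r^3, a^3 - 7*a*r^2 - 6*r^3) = -a^2 + a*r + 6*r^2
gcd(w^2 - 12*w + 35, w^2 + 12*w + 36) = 1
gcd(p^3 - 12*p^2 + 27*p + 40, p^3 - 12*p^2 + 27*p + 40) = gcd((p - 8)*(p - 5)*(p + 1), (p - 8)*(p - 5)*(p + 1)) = p^3 - 12*p^2 + 27*p + 40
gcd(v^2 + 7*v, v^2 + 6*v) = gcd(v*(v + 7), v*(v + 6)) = v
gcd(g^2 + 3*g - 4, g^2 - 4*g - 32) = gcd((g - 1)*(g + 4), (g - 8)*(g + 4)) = g + 4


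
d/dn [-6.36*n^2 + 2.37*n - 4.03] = 2.37 - 12.72*n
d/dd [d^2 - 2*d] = 2*d - 2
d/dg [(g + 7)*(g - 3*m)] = 2*g - 3*m + 7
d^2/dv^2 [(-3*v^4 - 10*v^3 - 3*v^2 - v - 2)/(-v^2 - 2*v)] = 2*(3*v^6 + 18*v^5 + 36*v^4 + 35*v^3 + 6*v^2 + 12*v + 8)/(v^3*(v^3 + 6*v^2 + 12*v + 8))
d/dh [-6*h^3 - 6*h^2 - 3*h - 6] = -18*h^2 - 12*h - 3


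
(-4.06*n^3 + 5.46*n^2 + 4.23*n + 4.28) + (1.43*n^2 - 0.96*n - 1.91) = -4.06*n^3 + 6.89*n^2 + 3.27*n + 2.37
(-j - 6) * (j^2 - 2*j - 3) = -j^3 - 4*j^2 + 15*j + 18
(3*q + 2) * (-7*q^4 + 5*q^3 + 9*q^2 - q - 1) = -21*q^5 + q^4 + 37*q^3 + 15*q^2 - 5*q - 2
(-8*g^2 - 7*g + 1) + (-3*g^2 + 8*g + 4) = -11*g^2 + g + 5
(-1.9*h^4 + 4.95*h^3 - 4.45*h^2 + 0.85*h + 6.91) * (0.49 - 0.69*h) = 1.311*h^5 - 4.3465*h^4 + 5.496*h^3 - 2.767*h^2 - 4.3514*h + 3.3859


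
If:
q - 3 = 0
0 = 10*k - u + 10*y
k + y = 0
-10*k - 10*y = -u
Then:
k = -y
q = 3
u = 0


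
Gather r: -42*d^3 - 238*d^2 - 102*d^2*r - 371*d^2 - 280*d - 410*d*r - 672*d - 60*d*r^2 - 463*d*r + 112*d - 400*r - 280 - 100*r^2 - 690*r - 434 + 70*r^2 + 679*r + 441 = -42*d^3 - 609*d^2 - 840*d + r^2*(-60*d - 30) + r*(-102*d^2 - 873*d - 411) - 273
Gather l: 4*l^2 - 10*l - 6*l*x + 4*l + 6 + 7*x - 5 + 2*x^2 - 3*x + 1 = 4*l^2 + l*(-6*x - 6) + 2*x^2 + 4*x + 2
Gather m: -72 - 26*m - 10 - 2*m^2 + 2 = -2*m^2 - 26*m - 80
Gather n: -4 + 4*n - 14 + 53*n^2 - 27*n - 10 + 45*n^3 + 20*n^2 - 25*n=45*n^3 + 73*n^2 - 48*n - 28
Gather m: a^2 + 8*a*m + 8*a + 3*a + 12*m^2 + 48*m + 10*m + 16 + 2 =a^2 + 11*a + 12*m^2 + m*(8*a + 58) + 18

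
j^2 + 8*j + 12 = (j + 2)*(j + 6)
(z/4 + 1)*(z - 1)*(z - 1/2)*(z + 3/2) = z^4/4 + z^3 - 7*z^2/16 - 25*z/16 + 3/4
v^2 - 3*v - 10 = (v - 5)*(v + 2)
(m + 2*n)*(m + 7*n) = m^2 + 9*m*n + 14*n^2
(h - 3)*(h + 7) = h^2 + 4*h - 21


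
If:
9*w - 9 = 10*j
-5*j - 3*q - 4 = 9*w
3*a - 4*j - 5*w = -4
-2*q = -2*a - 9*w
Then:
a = -2009/1068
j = -495/712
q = -1831/2136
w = 81/356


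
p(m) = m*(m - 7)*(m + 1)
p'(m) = m*(m - 7) + m*(m + 1) + (m - 7)*(m + 1) = 3*m^2 - 12*m - 7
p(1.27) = -16.52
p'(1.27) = -17.40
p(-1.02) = -0.16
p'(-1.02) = 8.36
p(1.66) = -23.58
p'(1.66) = -18.65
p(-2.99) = -59.44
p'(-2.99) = 55.70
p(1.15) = -14.46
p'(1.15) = -16.83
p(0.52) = -5.12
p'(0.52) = -12.43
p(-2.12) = -21.65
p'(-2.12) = 31.92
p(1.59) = -22.28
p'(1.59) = -18.50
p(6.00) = -42.00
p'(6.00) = 29.00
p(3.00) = -48.00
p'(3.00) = -16.00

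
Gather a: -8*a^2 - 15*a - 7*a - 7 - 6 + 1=-8*a^2 - 22*a - 12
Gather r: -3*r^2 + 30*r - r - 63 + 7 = -3*r^2 + 29*r - 56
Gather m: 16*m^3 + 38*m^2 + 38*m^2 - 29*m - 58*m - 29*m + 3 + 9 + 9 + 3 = 16*m^3 + 76*m^2 - 116*m + 24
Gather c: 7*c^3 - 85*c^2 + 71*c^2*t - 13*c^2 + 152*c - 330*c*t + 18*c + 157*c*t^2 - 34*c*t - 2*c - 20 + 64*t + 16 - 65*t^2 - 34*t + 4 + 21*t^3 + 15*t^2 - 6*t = 7*c^3 + c^2*(71*t - 98) + c*(157*t^2 - 364*t + 168) + 21*t^3 - 50*t^2 + 24*t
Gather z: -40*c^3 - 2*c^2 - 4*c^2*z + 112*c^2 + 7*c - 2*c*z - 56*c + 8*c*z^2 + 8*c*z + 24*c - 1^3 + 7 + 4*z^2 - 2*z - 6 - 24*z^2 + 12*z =-40*c^3 + 110*c^2 - 25*c + z^2*(8*c - 20) + z*(-4*c^2 + 6*c + 10)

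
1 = 1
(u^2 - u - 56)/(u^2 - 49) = (u - 8)/(u - 7)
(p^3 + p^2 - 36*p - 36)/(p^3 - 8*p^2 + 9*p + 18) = (p + 6)/(p - 3)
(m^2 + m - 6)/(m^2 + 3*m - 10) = (m + 3)/(m + 5)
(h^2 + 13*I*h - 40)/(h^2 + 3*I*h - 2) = (h^2 + 13*I*h - 40)/(h^2 + 3*I*h - 2)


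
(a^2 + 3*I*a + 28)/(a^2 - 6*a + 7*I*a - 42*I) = (a - 4*I)/(a - 6)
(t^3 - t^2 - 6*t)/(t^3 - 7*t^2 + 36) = t/(t - 6)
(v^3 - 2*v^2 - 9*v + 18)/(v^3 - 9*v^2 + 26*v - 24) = (v + 3)/(v - 4)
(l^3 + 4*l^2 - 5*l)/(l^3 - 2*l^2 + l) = (l + 5)/(l - 1)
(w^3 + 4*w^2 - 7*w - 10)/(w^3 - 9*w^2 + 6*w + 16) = (w + 5)/(w - 8)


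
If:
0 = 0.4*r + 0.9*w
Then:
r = -2.25*w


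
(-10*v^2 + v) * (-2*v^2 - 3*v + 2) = 20*v^4 + 28*v^3 - 23*v^2 + 2*v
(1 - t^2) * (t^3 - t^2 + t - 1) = -t^5 + t^4 + t - 1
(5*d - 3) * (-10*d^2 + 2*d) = -50*d^3 + 40*d^2 - 6*d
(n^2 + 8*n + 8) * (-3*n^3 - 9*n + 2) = -3*n^5 - 24*n^4 - 33*n^3 - 70*n^2 - 56*n + 16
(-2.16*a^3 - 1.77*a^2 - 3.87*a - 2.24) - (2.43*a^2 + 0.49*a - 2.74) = -2.16*a^3 - 4.2*a^2 - 4.36*a + 0.5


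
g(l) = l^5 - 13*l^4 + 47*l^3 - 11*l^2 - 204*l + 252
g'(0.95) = -138.16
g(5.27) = -211.92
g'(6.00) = -12.00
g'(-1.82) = 671.43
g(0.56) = 141.34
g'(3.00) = 0.00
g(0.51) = 150.49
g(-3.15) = -2273.64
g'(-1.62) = 457.20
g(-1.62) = 253.09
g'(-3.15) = 3381.96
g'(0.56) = -180.74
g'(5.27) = -158.18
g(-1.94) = 51.57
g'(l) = 5*l^4 - 52*l^3 + 141*l^2 - 22*l - 204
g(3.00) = 0.00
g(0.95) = 78.75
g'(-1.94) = 819.84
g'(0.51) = -185.11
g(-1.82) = 140.90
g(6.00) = -288.00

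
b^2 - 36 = (b - 6)*(b + 6)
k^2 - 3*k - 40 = (k - 8)*(k + 5)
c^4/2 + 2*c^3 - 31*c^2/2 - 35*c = c*(c/2 + 1)*(c - 5)*(c + 7)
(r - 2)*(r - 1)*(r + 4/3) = r^3 - 5*r^2/3 - 2*r + 8/3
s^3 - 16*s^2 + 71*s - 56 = (s - 8)*(s - 7)*(s - 1)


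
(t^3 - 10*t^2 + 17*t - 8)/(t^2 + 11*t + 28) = (t^3 - 10*t^2 + 17*t - 8)/(t^2 + 11*t + 28)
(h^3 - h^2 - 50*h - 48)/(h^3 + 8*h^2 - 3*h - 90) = (h^2 - 7*h - 8)/(h^2 + 2*h - 15)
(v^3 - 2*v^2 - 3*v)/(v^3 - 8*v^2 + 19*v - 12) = v*(v + 1)/(v^2 - 5*v + 4)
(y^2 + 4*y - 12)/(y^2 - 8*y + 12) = (y + 6)/(y - 6)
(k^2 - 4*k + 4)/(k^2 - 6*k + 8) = (k - 2)/(k - 4)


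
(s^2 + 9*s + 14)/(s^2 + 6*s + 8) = (s + 7)/(s + 4)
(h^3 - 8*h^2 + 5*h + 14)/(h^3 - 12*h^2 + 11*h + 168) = (h^2 - h - 2)/(h^2 - 5*h - 24)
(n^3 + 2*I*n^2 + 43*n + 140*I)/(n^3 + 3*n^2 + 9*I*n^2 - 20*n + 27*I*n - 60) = (n - 7*I)/(n + 3)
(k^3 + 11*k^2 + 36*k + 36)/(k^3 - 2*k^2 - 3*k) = (k^3 + 11*k^2 + 36*k + 36)/(k*(k^2 - 2*k - 3))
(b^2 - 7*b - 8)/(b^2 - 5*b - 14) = (-b^2 + 7*b + 8)/(-b^2 + 5*b + 14)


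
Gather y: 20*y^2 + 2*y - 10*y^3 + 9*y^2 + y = -10*y^3 + 29*y^2 + 3*y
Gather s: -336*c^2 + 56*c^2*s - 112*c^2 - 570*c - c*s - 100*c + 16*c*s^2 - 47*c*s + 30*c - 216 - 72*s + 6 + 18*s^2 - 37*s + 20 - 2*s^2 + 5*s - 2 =-448*c^2 - 640*c + s^2*(16*c + 16) + s*(56*c^2 - 48*c - 104) - 192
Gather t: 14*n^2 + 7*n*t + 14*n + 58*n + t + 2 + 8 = 14*n^2 + 72*n + t*(7*n + 1) + 10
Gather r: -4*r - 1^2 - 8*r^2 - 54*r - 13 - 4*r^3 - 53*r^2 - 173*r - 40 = -4*r^3 - 61*r^2 - 231*r - 54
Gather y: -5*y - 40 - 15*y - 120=-20*y - 160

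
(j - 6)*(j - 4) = j^2 - 10*j + 24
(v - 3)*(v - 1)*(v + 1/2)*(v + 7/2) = v^4 - 45*v^2/4 + 5*v + 21/4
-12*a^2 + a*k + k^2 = (-3*a + k)*(4*a + k)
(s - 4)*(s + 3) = s^2 - s - 12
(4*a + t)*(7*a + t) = 28*a^2 + 11*a*t + t^2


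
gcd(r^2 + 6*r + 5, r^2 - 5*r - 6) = r + 1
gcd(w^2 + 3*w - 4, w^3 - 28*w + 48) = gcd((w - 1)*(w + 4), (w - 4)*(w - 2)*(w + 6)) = 1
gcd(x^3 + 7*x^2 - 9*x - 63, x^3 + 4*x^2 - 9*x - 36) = x^2 - 9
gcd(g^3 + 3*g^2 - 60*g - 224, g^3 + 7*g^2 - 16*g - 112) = g^2 + 11*g + 28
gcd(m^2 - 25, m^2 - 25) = m^2 - 25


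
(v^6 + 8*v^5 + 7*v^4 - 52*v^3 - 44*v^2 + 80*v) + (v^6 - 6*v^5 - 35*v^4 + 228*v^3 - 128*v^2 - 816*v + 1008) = 2*v^6 + 2*v^5 - 28*v^4 + 176*v^3 - 172*v^2 - 736*v + 1008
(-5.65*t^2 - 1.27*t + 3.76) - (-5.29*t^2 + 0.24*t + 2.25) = -0.36*t^2 - 1.51*t + 1.51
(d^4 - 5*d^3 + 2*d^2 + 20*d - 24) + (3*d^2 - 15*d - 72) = d^4 - 5*d^3 + 5*d^2 + 5*d - 96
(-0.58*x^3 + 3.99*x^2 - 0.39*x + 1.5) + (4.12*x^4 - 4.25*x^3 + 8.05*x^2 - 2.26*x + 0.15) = 4.12*x^4 - 4.83*x^3 + 12.04*x^2 - 2.65*x + 1.65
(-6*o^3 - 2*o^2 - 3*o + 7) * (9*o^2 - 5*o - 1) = -54*o^5 + 12*o^4 - 11*o^3 + 80*o^2 - 32*o - 7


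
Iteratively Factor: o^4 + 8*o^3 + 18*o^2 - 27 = (o - 1)*(o^3 + 9*o^2 + 27*o + 27) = (o - 1)*(o + 3)*(o^2 + 6*o + 9) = (o - 1)*(o + 3)^2*(o + 3)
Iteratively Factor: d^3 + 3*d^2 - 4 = (d + 2)*(d^2 + d - 2) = (d - 1)*(d + 2)*(d + 2)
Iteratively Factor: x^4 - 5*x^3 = (x)*(x^3 - 5*x^2) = x*(x - 5)*(x^2) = x^2*(x - 5)*(x)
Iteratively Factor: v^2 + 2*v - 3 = (v + 3)*(v - 1)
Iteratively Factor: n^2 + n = (n + 1)*(n)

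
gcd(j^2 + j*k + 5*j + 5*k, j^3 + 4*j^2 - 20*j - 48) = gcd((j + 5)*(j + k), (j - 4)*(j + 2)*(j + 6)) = 1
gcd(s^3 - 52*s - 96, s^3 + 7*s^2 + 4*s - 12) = s^2 + 8*s + 12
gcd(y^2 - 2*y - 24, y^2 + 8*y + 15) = 1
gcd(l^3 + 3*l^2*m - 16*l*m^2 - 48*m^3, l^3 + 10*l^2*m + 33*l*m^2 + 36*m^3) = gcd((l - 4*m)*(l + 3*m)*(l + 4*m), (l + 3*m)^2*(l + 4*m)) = l^2 + 7*l*m + 12*m^2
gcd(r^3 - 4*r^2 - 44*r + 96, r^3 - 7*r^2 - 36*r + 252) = r + 6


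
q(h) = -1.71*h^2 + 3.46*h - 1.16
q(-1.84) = -13.32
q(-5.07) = -62.66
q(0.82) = 0.53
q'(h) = 3.46 - 3.42*h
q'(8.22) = -24.65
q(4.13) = -16.04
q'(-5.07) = 20.80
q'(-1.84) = 9.75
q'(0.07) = 3.22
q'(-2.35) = 11.50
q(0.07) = -0.93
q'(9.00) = -27.32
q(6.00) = -41.96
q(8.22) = -88.26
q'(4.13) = -10.66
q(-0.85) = -5.34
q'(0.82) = 0.66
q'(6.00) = -17.06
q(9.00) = -108.53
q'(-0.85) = 6.37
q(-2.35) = -18.73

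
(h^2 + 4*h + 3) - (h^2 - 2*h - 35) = 6*h + 38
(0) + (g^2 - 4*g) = g^2 - 4*g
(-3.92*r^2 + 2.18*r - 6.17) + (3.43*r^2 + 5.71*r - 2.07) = -0.49*r^2 + 7.89*r - 8.24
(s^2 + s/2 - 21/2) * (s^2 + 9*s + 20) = s^4 + 19*s^3/2 + 14*s^2 - 169*s/2 - 210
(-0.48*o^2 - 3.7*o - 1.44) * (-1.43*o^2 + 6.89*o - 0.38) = 0.6864*o^4 + 1.9838*o^3 - 23.2514*o^2 - 8.5156*o + 0.5472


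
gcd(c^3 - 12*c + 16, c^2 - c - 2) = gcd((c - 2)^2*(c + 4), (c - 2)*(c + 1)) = c - 2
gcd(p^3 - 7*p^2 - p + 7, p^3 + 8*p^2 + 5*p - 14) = p - 1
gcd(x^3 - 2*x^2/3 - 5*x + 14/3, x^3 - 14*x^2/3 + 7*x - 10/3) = x^2 - 3*x + 2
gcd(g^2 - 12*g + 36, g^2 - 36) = g - 6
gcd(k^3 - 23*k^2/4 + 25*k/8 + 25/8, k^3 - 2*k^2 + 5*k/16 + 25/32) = k^2 - 3*k/4 - 5/8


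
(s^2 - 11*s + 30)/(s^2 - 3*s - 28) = (-s^2 + 11*s - 30)/(-s^2 + 3*s + 28)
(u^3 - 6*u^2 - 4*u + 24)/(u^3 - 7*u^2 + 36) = (u - 2)/(u - 3)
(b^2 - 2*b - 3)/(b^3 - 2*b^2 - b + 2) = (b - 3)/(b^2 - 3*b + 2)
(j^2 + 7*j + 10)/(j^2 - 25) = (j + 2)/(j - 5)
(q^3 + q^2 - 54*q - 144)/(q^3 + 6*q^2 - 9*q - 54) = (q - 8)/(q - 3)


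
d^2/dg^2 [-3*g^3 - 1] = -18*g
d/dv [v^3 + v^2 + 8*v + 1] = 3*v^2 + 2*v + 8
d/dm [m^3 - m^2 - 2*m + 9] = 3*m^2 - 2*m - 2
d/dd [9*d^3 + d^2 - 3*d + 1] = 27*d^2 + 2*d - 3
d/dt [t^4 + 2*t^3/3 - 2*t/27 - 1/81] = 4*t^3 + 2*t^2 - 2/27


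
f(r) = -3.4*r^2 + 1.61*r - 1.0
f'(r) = 1.61 - 6.8*r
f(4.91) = -75.06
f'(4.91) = -31.78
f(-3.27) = -42.62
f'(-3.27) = 23.85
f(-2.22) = -21.33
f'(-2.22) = 16.71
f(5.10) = -81.22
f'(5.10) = -33.07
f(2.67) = -20.94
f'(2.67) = -16.55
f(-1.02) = -6.18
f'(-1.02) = 8.55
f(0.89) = -2.26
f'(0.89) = -4.44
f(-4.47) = -76.13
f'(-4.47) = 32.01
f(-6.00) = -133.06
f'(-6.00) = 42.41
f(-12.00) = -509.92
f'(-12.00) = 83.21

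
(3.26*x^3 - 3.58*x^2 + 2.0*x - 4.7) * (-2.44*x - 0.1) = -7.9544*x^4 + 8.4092*x^3 - 4.522*x^2 + 11.268*x + 0.47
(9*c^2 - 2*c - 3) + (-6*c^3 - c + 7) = -6*c^3 + 9*c^2 - 3*c + 4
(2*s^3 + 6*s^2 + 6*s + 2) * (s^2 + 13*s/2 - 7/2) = 2*s^5 + 19*s^4 + 38*s^3 + 20*s^2 - 8*s - 7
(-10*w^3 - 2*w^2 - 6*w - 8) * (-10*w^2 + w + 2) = 100*w^5 + 10*w^4 + 38*w^3 + 70*w^2 - 20*w - 16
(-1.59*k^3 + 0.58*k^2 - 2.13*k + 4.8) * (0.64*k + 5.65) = -1.0176*k^4 - 8.6123*k^3 + 1.9138*k^2 - 8.9625*k + 27.12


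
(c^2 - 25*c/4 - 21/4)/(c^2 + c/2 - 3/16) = 4*(c - 7)/(4*c - 1)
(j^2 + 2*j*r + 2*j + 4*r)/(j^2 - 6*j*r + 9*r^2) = (j^2 + 2*j*r + 2*j + 4*r)/(j^2 - 6*j*r + 9*r^2)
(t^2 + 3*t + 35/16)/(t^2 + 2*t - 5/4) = (16*t^2 + 48*t + 35)/(4*(4*t^2 + 8*t - 5))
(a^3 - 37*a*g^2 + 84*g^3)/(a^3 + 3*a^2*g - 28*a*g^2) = (a - 3*g)/a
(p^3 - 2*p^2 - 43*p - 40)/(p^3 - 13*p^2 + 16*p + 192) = (p^2 + 6*p + 5)/(p^2 - 5*p - 24)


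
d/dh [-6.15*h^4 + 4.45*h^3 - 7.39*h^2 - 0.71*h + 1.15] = -24.6*h^3 + 13.35*h^2 - 14.78*h - 0.71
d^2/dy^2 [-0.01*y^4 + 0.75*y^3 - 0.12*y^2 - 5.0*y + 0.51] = -0.12*y^2 + 4.5*y - 0.24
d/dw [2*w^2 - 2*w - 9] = 4*w - 2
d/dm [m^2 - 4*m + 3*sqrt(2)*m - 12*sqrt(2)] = 2*m - 4 + 3*sqrt(2)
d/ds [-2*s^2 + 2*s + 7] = 2 - 4*s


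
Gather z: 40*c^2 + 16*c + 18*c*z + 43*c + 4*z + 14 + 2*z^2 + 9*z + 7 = 40*c^2 + 59*c + 2*z^2 + z*(18*c + 13) + 21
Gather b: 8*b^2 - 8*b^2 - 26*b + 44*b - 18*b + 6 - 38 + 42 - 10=0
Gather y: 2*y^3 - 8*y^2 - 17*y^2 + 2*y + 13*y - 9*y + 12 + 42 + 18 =2*y^3 - 25*y^2 + 6*y + 72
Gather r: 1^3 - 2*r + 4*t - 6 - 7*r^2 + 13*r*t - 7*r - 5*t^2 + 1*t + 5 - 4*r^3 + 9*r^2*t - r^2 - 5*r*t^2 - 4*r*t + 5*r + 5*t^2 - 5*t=-4*r^3 + r^2*(9*t - 8) + r*(-5*t^2 + 9*t - 4)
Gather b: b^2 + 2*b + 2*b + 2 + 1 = b^2 + 4*b + 3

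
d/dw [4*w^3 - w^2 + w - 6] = 12*w^2 - 2*w + 1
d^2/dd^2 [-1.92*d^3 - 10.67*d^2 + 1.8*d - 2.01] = -11.52*d - 21.34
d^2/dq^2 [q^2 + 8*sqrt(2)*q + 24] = 2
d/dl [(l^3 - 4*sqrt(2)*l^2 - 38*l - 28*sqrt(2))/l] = 2*l - 4*sqrt(2) + 28*sqrt(2)/l^2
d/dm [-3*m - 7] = -3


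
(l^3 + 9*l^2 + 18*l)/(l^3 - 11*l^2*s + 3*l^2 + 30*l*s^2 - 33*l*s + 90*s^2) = l*(l + 6)/(l^2 - 11*l*s + 30*s^2)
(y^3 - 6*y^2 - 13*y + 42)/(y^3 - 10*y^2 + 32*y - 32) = (y^2 - 4*y - 21)/(y^2 - 8*y + 16)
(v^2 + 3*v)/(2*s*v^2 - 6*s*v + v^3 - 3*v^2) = (v + 3)/(2*s*v - 6*s + v^2 - 3*v)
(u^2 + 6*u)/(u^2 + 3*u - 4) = u*(u + 6)/(u^2 + 3*u - 4)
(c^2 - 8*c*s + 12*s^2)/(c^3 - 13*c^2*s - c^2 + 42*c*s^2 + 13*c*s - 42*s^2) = (-c + 2*s)/(-c^2 + 7*c*s + c - 7*s)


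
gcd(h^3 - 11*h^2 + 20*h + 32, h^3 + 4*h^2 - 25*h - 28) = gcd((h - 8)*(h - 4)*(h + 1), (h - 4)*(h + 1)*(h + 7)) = h^2 - 3*h - 4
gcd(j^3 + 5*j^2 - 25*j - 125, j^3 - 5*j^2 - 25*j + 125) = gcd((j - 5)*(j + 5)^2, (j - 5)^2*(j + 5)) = j^2 - 25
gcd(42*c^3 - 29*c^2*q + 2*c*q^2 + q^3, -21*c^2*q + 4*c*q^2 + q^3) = -21*c^2 + 4*c*q + q^2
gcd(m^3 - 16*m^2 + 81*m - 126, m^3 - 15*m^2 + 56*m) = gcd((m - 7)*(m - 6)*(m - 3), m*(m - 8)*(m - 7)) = m - 7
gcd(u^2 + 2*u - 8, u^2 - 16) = u + 4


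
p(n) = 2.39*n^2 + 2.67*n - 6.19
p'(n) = 4.78*n + 2.67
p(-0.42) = -6.89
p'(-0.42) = 0.66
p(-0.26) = -6.72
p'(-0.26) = 1.43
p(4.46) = 53.26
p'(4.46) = 23.99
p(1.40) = 2.23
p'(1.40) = 9.36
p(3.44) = 31.28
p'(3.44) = 19.11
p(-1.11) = -6.21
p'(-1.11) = -2.64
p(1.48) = 3.00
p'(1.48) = 9.74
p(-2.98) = 7.08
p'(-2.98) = -11.57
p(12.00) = 370.01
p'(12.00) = 60.03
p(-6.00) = 63.83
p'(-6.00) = -26.01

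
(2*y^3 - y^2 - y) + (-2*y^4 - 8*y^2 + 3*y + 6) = -2*y^4 + 2*y^3 - 9*y^2 + 2*y + 6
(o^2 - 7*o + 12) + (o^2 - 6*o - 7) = 2*o^2 - 13*o + 5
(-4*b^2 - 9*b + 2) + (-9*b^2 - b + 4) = -13*b^2 - 10*b + 6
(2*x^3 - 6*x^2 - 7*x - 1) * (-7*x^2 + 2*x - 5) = -14*x^5 + 46*x^4 + 27*x^3 + 23*x^2 + 33*x + 5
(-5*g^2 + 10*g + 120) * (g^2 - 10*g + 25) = -5*g^4 + 60*g^3 - 105*g^2 - 950*g + 3000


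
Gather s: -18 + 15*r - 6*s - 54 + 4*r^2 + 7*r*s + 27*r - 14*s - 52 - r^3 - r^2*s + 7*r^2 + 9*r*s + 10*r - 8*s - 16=-r^3 + 11*r^2 + 52*r + s*(-r^2 + 16*r - 28) - 140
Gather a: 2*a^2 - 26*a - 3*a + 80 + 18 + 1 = 2*a^2 - 29*a + 99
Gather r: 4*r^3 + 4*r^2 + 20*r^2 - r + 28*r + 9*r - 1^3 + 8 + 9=4*r^3 + 24*r^2 + 36*r + 16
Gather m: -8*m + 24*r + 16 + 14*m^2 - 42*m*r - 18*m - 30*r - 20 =14*m^2 + m*(-42*r - 26) - 6*r - 4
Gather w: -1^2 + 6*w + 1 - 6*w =0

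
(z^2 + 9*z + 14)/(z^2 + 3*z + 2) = (z + 7)/(z + 1)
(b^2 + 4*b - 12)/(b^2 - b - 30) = (-b^2 - 4*b + 12)/(-b^2 + b + 30)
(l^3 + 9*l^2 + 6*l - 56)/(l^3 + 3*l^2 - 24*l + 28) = (l + 4)/(l - 2)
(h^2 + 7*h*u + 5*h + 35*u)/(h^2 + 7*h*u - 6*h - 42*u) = (h + 5)/(h - 6)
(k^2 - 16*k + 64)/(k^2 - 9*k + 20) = (k^2 - 16*k + 64)/(k^2 - 9*k + 20)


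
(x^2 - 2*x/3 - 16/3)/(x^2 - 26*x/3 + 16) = (x + 2)/(x - 6)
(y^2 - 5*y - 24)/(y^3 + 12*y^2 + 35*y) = (y^2 - 5*y - 24)/(y*(y^2 + 12*y + 35))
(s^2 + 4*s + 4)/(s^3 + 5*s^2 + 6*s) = (s + 2)/(s*(s + 3))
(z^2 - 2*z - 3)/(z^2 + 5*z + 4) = (z - 3)/(z + 4)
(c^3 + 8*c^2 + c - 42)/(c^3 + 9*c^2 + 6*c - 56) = (c + 3)/(c + 4)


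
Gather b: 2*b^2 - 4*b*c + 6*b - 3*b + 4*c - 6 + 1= 2*b^2 + b*(3 - 4*c) + 4*c - 5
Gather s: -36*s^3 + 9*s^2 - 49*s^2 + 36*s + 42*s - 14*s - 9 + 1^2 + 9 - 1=-36*s^3 - 40*s^2 + 64*s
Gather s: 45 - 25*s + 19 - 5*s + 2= 66 - 30*s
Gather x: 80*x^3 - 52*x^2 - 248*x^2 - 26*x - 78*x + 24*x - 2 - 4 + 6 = 80*x^3 - 300*x^2 - 80*x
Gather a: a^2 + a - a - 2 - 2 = a^2 - 4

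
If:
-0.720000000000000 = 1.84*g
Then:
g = -0.39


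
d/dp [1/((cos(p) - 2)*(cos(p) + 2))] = sin(2*p)/((cos(p) - 2)^2*(cos(p) + 2)^2)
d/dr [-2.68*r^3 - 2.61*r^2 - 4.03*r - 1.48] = -8.04*r^2 - 5.22*r - 4.03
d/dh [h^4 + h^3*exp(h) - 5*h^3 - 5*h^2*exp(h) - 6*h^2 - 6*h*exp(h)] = h^3*exp(h) + 4*h^3 - 2*h^2*exp(h) - 15*h^2 - 16*h*exp(h) - 12*h - 6*exp(h)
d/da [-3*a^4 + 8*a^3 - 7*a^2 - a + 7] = -12*a^3 + 24*a^2 - 14*a - 1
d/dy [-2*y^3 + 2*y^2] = 2*y*(2 - 3*y)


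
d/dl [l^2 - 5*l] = 2*l - 5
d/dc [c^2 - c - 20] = 2*c - 1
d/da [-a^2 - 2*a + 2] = -2*a - 2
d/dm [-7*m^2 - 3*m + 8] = -14*m - 3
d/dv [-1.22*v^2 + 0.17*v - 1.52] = 0.17 - 2.44*v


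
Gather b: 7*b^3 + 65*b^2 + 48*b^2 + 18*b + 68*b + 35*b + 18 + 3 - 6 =7*b^3 + 113*b^2 + 121*b + 15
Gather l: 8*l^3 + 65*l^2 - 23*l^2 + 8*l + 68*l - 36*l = 8*l^3 + 42*l^2 + 40*l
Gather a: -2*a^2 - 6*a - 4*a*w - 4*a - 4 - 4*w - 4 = -2*a^2 + a*(-4*w - 10) - 4*w - 8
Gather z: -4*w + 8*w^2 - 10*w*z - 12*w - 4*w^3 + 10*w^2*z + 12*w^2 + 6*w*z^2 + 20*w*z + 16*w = -4*w^3 + 20*w^2 + 6*w*z^2 + z*(10*w^2 + 10*w)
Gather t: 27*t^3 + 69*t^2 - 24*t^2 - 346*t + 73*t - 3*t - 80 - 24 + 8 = 27*t^3 + 45*t^2 - 276*t - 96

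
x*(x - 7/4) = x^2 - 7*x/4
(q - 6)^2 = q^2 - 12*q + 36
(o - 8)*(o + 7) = o^2 - o - 56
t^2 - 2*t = t*(t - 2)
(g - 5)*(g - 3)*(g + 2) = g^3 - 6*g^2 - g + 30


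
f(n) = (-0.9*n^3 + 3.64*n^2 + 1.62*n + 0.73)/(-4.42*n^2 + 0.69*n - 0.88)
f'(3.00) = 0.27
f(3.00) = -0.36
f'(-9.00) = 0.21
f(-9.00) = -2.57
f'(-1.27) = 0.38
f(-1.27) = -0.72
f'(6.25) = 0.22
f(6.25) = 0.39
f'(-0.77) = 0.44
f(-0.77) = -0.51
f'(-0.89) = 0.44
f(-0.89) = -0.56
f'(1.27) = 0.50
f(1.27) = -0.96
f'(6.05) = 0.22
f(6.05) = 0.35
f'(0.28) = -0.91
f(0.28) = -1.40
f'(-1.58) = 0.34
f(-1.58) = -0.83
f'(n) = (8.84*n - 0.69)*(-0.9*n^3 + 3.64*n^2 + 1.62*n + 0.73)/(-4.42*n^2 + 0.69*n - 0.88)^2 + (-2.7*n^2 + 7.28*n + 1.62)/(-4.42*n^2 + 0.69*n - 0.88)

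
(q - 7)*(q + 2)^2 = q^3 - 3*q^2 - 24*q - 28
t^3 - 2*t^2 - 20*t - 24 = (t - 6)*(t + 2)^2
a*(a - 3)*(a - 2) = a^3 - 5*a^2 + 6*a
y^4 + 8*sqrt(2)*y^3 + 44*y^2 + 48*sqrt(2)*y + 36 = (y + sqrt(2))^2*(y + 3*sqrt(2))^2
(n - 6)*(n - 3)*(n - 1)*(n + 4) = n^4 - 6*n^3 - 13*n^2 + 90*n - 72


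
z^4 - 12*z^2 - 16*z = z*(z - 4)*(z + 2)^2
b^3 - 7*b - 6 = (b - 3)*(b + 1)*(b + 2)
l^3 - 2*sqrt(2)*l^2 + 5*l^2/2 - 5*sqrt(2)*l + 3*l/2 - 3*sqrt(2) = (l + 1)*(l + 3/2)*(l - 2*sqrt(2))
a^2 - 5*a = a*(a - 5)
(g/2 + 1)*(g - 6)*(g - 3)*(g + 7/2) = g^4/2 - 7*g^3/4 - 49*g^2/4 + 18*g + 63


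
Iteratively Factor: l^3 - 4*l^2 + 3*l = (l)*(l^2 - 4*l + 3) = l*(l - 1)*(l - 3)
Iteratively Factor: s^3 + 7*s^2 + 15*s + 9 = (s + 3)*(s^2 + 4*s + 3) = (s + 1)*(s + 3)*(s + 3)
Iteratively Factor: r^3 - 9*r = (r)*(r^2 - 9) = r*(r + 3)*(r - 3)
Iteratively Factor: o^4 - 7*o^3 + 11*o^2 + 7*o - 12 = (o - 3)*(o^3 - 4*o^2 - o + 4) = (o - 3)*(o + 1)*(o^2 - 5*o + 4) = (o - 4)*(o - 3)*(o + 1)*(o - 1)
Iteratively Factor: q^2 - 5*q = (q)*(q - 5)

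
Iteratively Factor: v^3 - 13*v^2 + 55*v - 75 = (v - 3)*(v^2 - 10*v + 25) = (v - 5)*(v - 3)*(v - 5)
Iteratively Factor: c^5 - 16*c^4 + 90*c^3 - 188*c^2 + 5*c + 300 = (c - 3)*(c^4 - 13*c^3 + 51*c^2 - 35*c - 100) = (c - 5)*(c - 3)*(c^3 - 8*c^2 + 11*c + 20) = (c - 5)^2*(c - 3)*(c^2 - 3*c - 4) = (c - 5)^2*(c - 3)*(c + 1)*(c - 4)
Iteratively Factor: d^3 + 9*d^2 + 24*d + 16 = (d + 1)*(d^2 + 8*d + 16) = (d + 1)*(d + 4)*(d + 4)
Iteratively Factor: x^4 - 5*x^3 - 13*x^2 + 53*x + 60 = (x + 3)*(x^3 - 8*x^2 + 11*x + 20) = (x + 1)*(x + 3)*(x^2 - 9*x + 20) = (x - 5)*(x + 1)*(x + 3)*(x - 4)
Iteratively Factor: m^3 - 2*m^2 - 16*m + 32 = (m + 4)*(m^2 - 6*m + 8) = (m - 4)*(m + 4)*(m - 2)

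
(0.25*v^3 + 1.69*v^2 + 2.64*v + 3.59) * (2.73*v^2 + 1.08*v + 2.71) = 0.6825*v^5 + 4.8837*v^4 + 9.7099*v^3 + 17.2318*v^2 + 11.0316*v + 9.7289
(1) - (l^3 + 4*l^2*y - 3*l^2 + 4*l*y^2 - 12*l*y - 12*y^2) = -l^3 - 4*l^2*y + 3*l^2 - 4*l*y^2 + 12*l*y + 12*y^2 + 1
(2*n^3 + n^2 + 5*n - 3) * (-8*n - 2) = -16*n^4 - 12*n^3 - 42*n^2 + 14*n + 6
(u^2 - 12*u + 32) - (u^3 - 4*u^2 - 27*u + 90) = -u^3 + 5*u^2 + 15*u - 58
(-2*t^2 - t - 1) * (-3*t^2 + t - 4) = 6*t^4 + t^3 + 10*t^2 + 3*t + 4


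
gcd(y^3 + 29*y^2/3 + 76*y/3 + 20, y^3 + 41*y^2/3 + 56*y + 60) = y^2 + 23*y/3 + 10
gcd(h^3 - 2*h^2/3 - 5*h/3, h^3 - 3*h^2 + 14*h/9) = h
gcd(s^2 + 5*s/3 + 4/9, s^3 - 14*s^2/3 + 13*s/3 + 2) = s + 1/3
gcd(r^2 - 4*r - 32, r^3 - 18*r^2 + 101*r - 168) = r - 8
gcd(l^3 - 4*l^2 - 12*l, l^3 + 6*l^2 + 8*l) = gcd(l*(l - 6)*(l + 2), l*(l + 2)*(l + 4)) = l^2 + 2*l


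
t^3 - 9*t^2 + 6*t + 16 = (t - 8)*(t - 2)*(t + 1)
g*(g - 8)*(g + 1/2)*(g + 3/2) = g^4 - 6*g^3 - 61*g^2/4 - 6*g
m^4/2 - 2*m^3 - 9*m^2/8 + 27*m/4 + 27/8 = (m/2 + 1/4)*(m - 3)^2*(m + 3/2)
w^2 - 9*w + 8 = (w - 8)*(w - 1)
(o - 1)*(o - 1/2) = o^2 - 3*o/2 + 1/2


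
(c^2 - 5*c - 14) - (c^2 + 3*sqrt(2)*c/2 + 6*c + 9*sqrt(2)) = -11*c - 3*sqrt(2)*c/2 - 14 - 9*sqrt(2)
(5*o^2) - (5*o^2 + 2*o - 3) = 3 - 2*o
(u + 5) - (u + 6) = -1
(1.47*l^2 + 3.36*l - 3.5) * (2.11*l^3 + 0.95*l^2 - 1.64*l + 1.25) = 3.1017*l^5 + 8.4861*l^4 - 6.6038*l^3 - 6.9979*l^2 + 9.94*l - 4.375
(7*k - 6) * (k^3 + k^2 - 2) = 7*k^4 + k^3 - 6*k^2 - 14*k + 12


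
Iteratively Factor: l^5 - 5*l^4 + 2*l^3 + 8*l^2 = (l - 4)*(l^4 - l^3 - 2*l^2) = (l - 4)*(l + 1)*(l^3 - 2*l^2) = l*(l - 4)*(l + 1)*(l^2 - 2*l) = l^2*(l - 4)*(l + 1)*(l - 2)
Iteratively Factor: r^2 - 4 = (r - 2)*(r + 2)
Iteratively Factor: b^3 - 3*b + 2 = (b - 1)*(b^2 + b - 2) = (b - 1)*(b + 2)*(b - 1)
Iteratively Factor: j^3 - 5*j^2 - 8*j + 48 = (j - 4)*(j^2 - j - 12) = (j - 4)^2*(j + 3)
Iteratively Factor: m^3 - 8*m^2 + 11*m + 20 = (m - 5)*(m^2 - 3*m - 4) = (m - 5)*(m - 4)*(m + 1)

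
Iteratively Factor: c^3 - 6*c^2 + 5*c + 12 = (c - 3)*(c^2 - 3*c - 4) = (c - 4)*(c - 3)*(c + 1)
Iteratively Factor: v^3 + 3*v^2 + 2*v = (v + 1)*(v^2 + 2*v) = v*(v + 1)*(v + 2)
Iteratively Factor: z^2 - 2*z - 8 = (z + 2)*(z - 4)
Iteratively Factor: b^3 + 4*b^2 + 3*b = (b + 1)*(b^2 + 3*b) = b*(b + 1)*(b + 3)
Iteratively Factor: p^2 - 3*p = (p - 3)*(p)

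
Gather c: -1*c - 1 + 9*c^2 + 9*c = 9*c^2 + 8*c - 1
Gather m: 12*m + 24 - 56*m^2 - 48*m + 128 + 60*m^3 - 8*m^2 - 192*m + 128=60*m^3 - 64*m^2 - 228*m + 280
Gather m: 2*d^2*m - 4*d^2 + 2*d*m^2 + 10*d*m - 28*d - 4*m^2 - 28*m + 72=-4*d^2 - 28*d + m^2*(2*d - 4) + m*(2*d^2 + 10*d - 28) + 72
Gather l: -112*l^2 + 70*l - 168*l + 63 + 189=-112*l^2 - 98*l + 252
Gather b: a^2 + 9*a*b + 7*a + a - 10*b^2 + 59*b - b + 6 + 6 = a^2 + 8*a - 10*b^2 + b*(9*a + 58) + 12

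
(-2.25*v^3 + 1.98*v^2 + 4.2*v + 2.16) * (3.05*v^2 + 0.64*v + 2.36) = -6.8625*v^5 + 4.599*v^4 + 8.7672*v^3 + 13.9488*v^2 + 11.2944*v + 5.0976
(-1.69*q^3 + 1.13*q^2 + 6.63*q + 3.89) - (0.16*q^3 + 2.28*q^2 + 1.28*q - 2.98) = -1.85*q^3 - 1.15*q^2 + 5.35*q + 6.87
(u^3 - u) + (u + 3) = u^3 + 3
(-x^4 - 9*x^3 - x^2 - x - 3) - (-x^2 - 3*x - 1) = -x^4 - 9*x^3 + 2*x - 2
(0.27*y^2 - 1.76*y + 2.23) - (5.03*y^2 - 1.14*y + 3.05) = -4.76*y^2 - 0.62*y - 0.82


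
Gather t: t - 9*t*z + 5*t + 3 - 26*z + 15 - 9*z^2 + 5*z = t*(6 - 9*z) - 9*z^2 - 21*z + 18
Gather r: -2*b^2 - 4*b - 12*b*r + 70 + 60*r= -2*b^2 - 4*b + r*(60 - 12*b) + 70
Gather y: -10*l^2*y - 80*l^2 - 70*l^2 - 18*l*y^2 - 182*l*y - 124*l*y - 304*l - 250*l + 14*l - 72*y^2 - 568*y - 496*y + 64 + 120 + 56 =-150*l^2 - 540*l + y^2*(-18*l - 72) + y*(-10*l^2 - 306*l - 1064) + 240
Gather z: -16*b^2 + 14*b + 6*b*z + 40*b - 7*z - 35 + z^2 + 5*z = -16*b^2 + 54*b + z^2 + z*(6*b - 2) - 35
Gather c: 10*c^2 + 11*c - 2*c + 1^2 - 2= 10*c^2 + 9*c - 1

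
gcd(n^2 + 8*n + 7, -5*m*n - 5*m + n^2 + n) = n + 1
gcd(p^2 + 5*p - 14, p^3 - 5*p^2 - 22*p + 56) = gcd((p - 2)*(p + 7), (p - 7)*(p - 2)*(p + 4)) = p - 2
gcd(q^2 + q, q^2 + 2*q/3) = q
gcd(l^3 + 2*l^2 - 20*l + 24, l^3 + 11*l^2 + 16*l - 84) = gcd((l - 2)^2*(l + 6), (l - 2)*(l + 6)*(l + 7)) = l^2 + 4*l - 12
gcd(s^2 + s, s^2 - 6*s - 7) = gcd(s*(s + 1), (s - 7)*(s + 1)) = s + 1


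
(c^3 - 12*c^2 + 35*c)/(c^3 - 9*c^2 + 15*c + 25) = c*(c - 7)/(c^2 - 4*c - 5)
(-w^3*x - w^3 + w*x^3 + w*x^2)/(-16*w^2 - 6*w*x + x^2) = w*(w^2*x + w^2 - x^3 - x^2)/(16*w^2 + 6*w*x - x^2)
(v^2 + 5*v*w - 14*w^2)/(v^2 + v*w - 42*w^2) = (v - 2*w)/(v - 6*w)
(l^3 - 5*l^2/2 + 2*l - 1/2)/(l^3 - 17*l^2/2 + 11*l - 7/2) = (l - 1)/(l - 7)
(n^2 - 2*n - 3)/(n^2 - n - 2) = (n - 3)/(n - 2)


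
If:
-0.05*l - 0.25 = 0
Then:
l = -5.00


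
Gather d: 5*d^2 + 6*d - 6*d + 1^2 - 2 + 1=5*d^2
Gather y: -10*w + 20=20 - 10*w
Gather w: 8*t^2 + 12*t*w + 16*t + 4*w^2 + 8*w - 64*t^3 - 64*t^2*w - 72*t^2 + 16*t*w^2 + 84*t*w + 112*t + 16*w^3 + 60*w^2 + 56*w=-64*t^3 - 64*t^2 + 128*t + 16*w^3 + w^2*(16*t + 64) + w*(-64*t^2 + 96*t + 64)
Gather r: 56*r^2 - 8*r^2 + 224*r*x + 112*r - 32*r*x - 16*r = 48*r^2 + r*(192*x + 96)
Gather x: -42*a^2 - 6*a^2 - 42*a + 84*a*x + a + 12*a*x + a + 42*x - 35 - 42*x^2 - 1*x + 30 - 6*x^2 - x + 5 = -48*a^2 - 40*a - 48*x^2 + x*(96*a + 40)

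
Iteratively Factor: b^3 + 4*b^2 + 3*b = (b)*(b^2 + 4*b + 3) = b*(b + 3)*(b + 1)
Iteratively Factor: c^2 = (c)*(c)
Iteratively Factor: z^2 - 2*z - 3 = (z - 3)*(z + 1)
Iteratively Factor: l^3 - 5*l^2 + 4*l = (l - 1)*(l^2 - 4*l) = (l - 4)*(l - 1)*(l)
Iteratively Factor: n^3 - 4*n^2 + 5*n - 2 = (n - 2)*(n^2 - 2*n + 1) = (n - 2)*(n - 1)*(n - 1)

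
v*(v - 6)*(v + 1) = v^3 - 5*v^2 - 6*v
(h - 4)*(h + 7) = h^2 + 3*h - 28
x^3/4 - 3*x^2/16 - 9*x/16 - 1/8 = (x/4 + 1/4)*(x - 2)*(x + 1/4)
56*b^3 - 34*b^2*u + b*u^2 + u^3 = (-4*b + u)*(-2*b + u)*(7*b + u)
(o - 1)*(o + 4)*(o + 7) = o^3 + 10*o^2 + 17*o - 28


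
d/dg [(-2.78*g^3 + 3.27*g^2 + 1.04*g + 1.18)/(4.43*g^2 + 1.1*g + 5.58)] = (-12.3154*g^4 - 6.116*g^3 - 47.5474*g^2 + 26.0384*g + 4.5052)/(19.6249*g^4 + 9.746*g^3 + 50.6488*g^2 + 12.276*g + 31.1364)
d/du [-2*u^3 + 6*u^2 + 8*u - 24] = -6*u^2 + 12*u + 8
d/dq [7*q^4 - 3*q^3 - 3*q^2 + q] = 28*q^3 - 9*q^2 - 6*q + 1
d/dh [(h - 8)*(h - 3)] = 2*h - 11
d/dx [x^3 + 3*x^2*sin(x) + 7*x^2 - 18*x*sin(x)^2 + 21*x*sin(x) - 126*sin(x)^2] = 3*x^2*cos(x) + 3*x^2 + 6*x*sin(x) - 18*x*sin(2*x) + 21*x*cos(x) + 14*x - 18*sin(x)^2 + 21*sin(x) - 126*sin(2*x)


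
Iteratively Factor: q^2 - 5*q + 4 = (q - 1)*(q - 4)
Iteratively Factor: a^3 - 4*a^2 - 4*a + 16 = (a + 2)*(a^2 - 6*a + 8) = (a - 2)*(a + 2)*(a - 4)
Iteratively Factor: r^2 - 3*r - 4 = (r + 1)*(r - 4)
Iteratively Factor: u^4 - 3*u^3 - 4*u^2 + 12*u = (u + 2)*(u^3 - 5*u^2 + 6*u) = (u - 2)*(u + 2)*(u^2 - 3*u) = (u - 3)*(u - 2)*(u + 2)*(u)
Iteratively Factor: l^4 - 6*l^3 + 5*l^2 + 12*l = (l - 4)*(l^3 - 2*l^2 - 3*l) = (l - 4)*(l + 1)*(l^2 - 3*l) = (l - 4)*(l - 3)*(l + 1)*(l)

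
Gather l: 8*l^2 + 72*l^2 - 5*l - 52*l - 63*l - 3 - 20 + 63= 80*l^2 - 120*l + 40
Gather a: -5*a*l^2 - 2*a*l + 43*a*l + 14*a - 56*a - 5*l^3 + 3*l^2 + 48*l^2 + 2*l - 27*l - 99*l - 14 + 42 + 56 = a*(-5*l^2 + 41*l - 42) - 5*l^3 + 51*l^2 - 124*l + 84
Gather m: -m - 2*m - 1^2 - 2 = -3*m - 3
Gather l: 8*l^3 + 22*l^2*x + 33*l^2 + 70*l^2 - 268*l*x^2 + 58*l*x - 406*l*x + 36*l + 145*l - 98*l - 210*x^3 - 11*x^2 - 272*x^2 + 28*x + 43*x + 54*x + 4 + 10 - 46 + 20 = 8*l^3 + l^2*(22*x + 103) + l*(-268*x^2 - 348*x + 83) - 210*x^3 - 283*x^2 + 125*x - 12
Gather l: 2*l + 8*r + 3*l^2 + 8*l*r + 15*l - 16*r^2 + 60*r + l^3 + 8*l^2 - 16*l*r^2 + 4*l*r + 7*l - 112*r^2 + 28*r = l^3 + 11*l^2 + l*(-16*r^2 + 12*r + 24) - 128*r^2 + 96*r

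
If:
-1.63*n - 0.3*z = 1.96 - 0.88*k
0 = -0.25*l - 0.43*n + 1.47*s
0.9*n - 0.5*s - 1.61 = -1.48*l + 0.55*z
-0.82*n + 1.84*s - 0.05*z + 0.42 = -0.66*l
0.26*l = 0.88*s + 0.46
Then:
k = -6.10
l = -1.71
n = -2.52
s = -1.03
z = -10.73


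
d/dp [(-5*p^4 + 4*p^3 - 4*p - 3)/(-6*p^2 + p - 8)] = (60*p^5 - 39*p^4 + 168*p^3 - 120*p^2 - 36*p + 35)/(36*p^4 - 12*p^3 + 97*p^2 - 16*p + 64)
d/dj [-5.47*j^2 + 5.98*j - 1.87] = 5.98 - 10.94*j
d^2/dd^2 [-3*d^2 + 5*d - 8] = -6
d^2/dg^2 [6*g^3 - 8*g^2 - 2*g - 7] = 36*g - 16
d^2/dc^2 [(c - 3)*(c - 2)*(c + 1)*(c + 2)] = 12*c^2 - 12*c - 14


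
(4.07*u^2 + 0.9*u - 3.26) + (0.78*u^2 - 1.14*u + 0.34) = 4.85*u^2 - 0.24*u - 2.92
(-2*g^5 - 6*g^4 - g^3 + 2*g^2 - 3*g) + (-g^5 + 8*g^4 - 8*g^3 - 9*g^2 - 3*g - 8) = -3*g^5 + 2*g^4 - 9*g^3 - 7*g^2 - 6*g - 8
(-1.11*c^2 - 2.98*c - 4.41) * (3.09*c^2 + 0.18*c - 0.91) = -3.4299*c^4 - 9.408*c^3 - 13.1532*c^2 + 1.918*c + 4.0131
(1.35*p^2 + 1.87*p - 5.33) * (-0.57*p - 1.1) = -0.7695*p^3 - 2.5509*p^2 + 0.981099999999999*p + 5.863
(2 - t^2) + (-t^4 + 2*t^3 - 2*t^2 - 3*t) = -t^4 + 2*t^3 - 3*t^2 - 3*t + 2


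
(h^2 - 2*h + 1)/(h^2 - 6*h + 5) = (h - 1)/(h - 5)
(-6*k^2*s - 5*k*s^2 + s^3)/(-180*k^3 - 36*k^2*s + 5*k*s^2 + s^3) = s*(k + s)/(30*k^2 + 11*k*s + s^2)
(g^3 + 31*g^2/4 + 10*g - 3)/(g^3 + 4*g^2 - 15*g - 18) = (4*g^2 + 7*g - 2)/(4*(g^2 - 2*g - 3))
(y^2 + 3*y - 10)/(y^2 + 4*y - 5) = (y - 2)/(y - 1)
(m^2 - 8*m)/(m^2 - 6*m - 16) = m/(m + 2)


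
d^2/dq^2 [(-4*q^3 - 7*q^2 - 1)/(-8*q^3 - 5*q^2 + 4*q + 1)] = 8*(72*q^6 + 96*q^5 + 312*q^4 + 234*q^3 + 33*q^2 - 6*q + 7)/(512*q^9 + 960*q^8 - 168*q^7 - 1027*q^6 - 156*q^5 + 357*q^4 + 80*q^3 - 33*q^2 - 12*q - 1)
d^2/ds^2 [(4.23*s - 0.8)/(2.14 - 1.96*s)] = (7.105427357601e-15*s - 29.338064)/(1.96*s - 2.14)^3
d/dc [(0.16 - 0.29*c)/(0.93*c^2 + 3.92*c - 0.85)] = (0.2697*c^2 - 0.2976*c - 0.3807)/(0.8649*c^4 + 7.2912*c^3 + 13.7854*c^2 - 6.664*c + 0.7225)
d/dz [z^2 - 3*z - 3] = 2*z - 3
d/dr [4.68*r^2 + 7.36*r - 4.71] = 9.36*r + 7.36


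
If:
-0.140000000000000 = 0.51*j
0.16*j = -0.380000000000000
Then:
No Solution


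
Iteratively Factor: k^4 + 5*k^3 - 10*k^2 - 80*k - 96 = (k + 2)*(k^3 + 3*k^2 - 16*k - 48) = (k + 2)*(k + 4)*(k^2 - k - 12) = (k + 2)*(k + 3)*(k + 4)*(k - 4)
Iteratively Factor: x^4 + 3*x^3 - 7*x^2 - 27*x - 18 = (x + 1)*(x^3 + 2*x^2 - 9*x - 18) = (x + 1)*(x + 2)*(x^2 - 9) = (x + 1)*(x + 2)*(x + 3)*(x - 3)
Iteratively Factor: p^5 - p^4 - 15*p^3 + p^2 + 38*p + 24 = (p + 3)*(p^4 - 4*p^3 - 3*p^2 + 10*p + 8) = (p + 1)*(p + 3)*(p^3 - 5*p^2 + 2*p + 8) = (p + 1)^2*(p + 3)*(p^2 - 6*p + 8) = (p - 2)*(p + 1)^2*(p + 3)*(p - 4)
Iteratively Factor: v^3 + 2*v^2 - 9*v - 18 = (v - 3)*(v^2 + 5*v + 6) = (v - 3)*(v + 3)*(v + 2)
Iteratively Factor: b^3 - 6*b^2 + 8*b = (b - 2)*(b^2 - 4*b) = (b - 4)*(b - 2)*(b)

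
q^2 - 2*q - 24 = (q - 6)*(q + 4)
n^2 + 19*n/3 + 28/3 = (n + 7/3)*(n + 4)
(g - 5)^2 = g^2 - 10*g + 25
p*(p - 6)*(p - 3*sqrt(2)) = p^3 - 6*p^2 - 3*sqrt(2)*p^2 + 18*sqrt(2)*p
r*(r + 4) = r^2 + 4*r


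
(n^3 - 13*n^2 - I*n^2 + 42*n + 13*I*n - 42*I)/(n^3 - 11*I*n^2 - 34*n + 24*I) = (n^2 - 13*n + 42)/(n^2 - 10*I*n - 24)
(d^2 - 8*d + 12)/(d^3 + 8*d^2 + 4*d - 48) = (d - 6)/(d^2 + 10*d + 24)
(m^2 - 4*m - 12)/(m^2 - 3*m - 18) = (m + 2)/(m + 3)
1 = 1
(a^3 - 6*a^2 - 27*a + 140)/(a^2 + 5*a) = a - 11 + 28/a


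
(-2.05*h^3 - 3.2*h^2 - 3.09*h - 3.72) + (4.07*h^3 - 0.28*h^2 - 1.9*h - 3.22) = 2.02*h^3 - 3.48*h^2 - 4.99*h - 6.94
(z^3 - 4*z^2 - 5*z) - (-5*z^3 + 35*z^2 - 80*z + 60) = 6*z^3 - 39*z^2 + 75*z - 60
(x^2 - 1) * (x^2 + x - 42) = x^4 + x^3 - 43*x^2 - x + 42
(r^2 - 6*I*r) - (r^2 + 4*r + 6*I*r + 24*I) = -4*r - 12*I*r - 24*I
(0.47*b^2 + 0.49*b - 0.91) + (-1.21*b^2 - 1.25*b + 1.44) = -0.74*b^2 - 0.76*b + 0.53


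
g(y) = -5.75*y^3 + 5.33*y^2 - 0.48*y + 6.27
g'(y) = -17.25*y^2 + 10.66*y - 0.48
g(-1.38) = 32.19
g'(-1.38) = -48.04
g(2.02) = -20.34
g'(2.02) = -49.33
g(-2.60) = 144.61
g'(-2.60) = -144.81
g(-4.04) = 474.35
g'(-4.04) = -325.09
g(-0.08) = 6.35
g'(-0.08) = -1.44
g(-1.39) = 32.68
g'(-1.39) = -48.63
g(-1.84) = 61.02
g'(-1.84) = -78.50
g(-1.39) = 32.68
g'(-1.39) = -48.63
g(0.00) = 6.27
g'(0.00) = -0.48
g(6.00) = -1046.73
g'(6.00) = -557.52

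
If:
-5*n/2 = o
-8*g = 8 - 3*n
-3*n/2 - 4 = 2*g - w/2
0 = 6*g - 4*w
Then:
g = -32/21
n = -88/63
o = 220/63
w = -16/7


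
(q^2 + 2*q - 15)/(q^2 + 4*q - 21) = (q + 5)/(q + 7)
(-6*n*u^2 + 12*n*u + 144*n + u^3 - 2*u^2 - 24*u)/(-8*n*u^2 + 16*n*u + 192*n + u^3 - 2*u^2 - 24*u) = (-6*n + u)/(-8*n + u)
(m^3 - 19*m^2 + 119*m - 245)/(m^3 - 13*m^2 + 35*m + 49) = (m - 5)/(m + 1)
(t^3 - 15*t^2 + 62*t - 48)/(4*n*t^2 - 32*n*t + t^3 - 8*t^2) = (t^2 - 7*t + 6)/(t*(4*n + t))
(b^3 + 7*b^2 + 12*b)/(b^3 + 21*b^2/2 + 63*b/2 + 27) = 2*b*(b + 4)/(2*b^2 + 15*b + 18)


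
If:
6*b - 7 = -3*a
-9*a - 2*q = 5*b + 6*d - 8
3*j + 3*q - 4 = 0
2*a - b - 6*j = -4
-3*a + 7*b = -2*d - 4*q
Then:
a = 635/543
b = 316/543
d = -373/362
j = 521/543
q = 203/543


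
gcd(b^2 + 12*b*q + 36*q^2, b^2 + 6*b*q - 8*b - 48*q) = b + 6*q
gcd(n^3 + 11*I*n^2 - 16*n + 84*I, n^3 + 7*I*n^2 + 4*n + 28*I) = n^2 + 5*I*n + 14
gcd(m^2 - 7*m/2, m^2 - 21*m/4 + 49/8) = m - 7/2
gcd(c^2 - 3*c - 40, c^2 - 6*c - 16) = c - 8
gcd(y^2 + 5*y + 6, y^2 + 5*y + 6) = y^2 + 5*y + 6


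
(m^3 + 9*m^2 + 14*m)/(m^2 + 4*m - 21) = m*(m + 2)/(m - 3)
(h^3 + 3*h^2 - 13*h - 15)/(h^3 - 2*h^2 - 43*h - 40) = (h - 3)/(h - 8)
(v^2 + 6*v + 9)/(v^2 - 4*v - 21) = (v + 3)/(v - 7)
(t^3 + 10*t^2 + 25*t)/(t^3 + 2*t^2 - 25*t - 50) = t*(t + 5)/(t^2 - 3*t - 10)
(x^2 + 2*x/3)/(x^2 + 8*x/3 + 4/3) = x/(x + 2)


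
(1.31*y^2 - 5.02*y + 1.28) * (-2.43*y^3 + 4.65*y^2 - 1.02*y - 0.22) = -3.1833*y^5 + 18.2901*y^4 - 27.7896*y^3 + 10.7842*y^2 - 0.2012*y - 0.2816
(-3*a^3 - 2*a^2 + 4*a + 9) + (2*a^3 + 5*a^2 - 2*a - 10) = -a^3 + 3*a^2 + 2*a - 1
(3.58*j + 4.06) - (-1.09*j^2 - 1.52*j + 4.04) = 1.09*j^2 + 5.1*j + 0.0199999999999996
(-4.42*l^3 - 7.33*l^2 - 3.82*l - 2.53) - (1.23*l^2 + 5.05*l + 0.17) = -4.42*l^3 - 8.56*l^2 - 8.87*l - 2.7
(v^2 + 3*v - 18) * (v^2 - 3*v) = v^4 - 27*v^2 + 54*v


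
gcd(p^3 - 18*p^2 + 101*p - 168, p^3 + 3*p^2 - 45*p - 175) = p - 7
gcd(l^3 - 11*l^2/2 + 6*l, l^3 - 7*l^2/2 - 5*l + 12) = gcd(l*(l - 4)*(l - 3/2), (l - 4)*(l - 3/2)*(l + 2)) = l^2 - 11*l/2 + 6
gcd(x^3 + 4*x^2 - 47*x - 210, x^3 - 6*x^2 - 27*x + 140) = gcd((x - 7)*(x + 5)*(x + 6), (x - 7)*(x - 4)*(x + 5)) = x^2 - 2*x - 35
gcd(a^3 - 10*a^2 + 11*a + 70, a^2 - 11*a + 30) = a - 5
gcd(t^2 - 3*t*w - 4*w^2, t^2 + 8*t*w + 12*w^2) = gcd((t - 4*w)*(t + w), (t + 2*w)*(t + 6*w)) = 1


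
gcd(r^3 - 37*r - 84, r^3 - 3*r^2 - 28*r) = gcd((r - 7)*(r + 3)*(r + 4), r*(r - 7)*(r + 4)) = r^2 - 3*r - 28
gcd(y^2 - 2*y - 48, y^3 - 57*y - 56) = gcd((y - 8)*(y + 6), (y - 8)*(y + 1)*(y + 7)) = y - 8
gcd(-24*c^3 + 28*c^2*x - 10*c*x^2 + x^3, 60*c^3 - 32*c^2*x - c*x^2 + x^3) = -2*c + x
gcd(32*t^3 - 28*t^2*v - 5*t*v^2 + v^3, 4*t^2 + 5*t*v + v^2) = 4*t + v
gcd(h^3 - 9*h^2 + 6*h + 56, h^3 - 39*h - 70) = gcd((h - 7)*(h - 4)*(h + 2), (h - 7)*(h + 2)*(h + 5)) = h^2 - 5*h - 14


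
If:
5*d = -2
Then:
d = -2/5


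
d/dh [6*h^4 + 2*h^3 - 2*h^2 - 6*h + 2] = 24*h^3 + 6*h^2 - 4*h - 6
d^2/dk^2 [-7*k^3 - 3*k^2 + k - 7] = -42*k - 6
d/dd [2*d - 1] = 2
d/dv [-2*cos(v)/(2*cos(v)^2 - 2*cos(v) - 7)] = 2*(2*sin(v)^2 - 9)*sin(v)/(2*cos(v) - cos(2*v) + 6)^2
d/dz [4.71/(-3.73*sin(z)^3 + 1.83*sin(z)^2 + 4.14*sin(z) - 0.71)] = (52.7049*sin(z)^2 - 17.2386*sin(z) - 19.4994)*cos(z)/(3.73*sin(z)^3 - 1.83*sin(z)^2 - 4.14*sin(z) + 0.71)^2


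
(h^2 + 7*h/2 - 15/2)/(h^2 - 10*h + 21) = (2*h^2 + 7*h - 15)/(2*(h^2 - 10*h + 21))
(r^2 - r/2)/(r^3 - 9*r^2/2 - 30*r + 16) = r/(r^2 - 4*r - 32)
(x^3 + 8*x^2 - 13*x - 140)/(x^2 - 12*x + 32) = (x^2 + 12*x + 35)/(x - 8)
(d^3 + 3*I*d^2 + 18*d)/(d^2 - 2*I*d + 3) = d*(d + 6*I)/(d + I)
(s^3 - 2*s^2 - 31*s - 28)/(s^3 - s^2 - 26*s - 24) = (s - 7)/(s - 6)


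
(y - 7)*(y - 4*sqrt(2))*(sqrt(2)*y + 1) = sqrt(2)*y^3 - 7*sqrt(2)*y^2 - 7*y^2 - 4*sqrt(2)*y + 49*y + 28*sqrt(2)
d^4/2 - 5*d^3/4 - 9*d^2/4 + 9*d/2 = d*(d/2 + 1)*(d - 3)*(d - 3/2)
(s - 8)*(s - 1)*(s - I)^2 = s^4 - 9*s^3 - 2*I*s^3 + 7*s^2 + 18*I*s^2 + 9*s - 16*I*s - 8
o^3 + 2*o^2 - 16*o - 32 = (o - 4)*(o + 2)*(o + 4)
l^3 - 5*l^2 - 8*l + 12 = (l - 6)*(l - 1)*(l + 2)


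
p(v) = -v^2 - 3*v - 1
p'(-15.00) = 27.00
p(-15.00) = -181.00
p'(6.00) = -15.00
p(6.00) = -55.00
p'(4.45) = -11.90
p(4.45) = -34.15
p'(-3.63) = 4.26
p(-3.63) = -3.29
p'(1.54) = -6.08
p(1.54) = -7.99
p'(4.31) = -11.62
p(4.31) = -32.51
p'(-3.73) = 4.46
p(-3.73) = -3.72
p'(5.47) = -13.94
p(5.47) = -47.33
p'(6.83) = -16.66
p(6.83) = -68.14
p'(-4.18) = 5.36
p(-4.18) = -5.93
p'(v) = -2*v - 3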